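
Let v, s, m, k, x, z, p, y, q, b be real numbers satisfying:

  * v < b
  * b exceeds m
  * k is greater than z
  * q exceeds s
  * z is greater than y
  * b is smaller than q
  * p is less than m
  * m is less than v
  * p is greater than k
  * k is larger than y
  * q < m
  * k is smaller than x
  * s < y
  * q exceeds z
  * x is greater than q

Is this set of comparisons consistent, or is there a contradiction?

Chaining the given relations yields m < v < b < q, so m < q. But one relation states q < m. These cannot both hold.

inconsistent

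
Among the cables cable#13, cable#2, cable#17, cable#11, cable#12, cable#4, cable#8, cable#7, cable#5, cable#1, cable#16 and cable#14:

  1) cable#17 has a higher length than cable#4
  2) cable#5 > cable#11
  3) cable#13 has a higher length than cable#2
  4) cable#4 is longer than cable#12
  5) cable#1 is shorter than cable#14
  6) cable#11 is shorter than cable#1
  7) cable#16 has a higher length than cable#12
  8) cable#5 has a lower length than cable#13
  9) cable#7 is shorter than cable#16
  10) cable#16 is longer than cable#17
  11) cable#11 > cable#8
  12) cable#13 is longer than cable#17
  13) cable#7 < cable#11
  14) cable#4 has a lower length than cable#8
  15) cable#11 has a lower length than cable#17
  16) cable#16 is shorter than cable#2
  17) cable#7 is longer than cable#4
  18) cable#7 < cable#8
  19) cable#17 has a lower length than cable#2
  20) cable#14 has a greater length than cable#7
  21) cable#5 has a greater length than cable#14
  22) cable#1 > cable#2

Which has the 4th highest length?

cable#1

Chaining the given pairs: cable#12 < cable#4 < cable#7 < cable#8 < cable#11 < cable#17 < cable#16 < cable#2 < cable#1 < cable#14 < cable#5 < cable#13.
The 4th largest is cable#1.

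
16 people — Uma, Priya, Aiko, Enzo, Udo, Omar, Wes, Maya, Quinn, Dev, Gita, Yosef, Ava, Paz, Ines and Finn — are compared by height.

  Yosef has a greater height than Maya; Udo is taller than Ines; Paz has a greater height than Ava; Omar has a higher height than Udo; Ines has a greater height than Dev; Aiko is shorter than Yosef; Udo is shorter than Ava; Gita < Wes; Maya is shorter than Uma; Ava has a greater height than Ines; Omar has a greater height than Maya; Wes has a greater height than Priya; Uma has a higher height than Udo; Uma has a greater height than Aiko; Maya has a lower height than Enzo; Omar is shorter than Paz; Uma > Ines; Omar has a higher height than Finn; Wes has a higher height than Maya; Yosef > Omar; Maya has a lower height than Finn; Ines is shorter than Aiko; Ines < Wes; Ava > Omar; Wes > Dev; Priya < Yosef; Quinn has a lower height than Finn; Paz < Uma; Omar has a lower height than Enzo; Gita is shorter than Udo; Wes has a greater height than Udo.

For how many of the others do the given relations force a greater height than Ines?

9

From Ines the given relations immediately reach Udo, Wes, Aiko, Ava, Uma.
From those, Omar, Yosef, Paz — 8 in total.
From those, Enzo — 9 in total.
Nothing else is reachable above Ines; 9 in all.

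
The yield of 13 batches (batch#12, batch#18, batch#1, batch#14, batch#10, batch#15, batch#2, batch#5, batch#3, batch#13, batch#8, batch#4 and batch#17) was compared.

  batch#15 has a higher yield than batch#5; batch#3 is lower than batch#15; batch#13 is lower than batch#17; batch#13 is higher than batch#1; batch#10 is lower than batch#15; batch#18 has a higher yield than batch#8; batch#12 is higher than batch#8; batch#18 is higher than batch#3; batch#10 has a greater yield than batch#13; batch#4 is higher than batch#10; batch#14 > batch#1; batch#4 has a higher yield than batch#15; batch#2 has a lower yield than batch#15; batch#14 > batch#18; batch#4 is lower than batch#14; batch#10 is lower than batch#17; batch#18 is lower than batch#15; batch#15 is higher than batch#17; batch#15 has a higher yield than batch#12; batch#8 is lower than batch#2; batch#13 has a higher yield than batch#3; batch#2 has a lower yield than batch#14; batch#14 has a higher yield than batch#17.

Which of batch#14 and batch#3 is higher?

Chaining the given relations: batch#3 < batch#13 < batch#10 < batch#17 < batch#15 < batch#4 < batch#14.
So batch#3 < batch#14; batch#14 is the higher of the two.

batch#14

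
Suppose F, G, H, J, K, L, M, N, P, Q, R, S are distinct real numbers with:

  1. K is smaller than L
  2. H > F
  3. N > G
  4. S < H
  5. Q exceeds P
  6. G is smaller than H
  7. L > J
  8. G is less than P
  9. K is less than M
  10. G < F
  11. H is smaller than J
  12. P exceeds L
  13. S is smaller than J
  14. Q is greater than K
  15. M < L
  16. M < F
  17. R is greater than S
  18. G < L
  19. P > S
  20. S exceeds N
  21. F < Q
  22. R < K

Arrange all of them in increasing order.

G < N < S < R < K < M < F < H < J < L < P < Q

Each adjacent pair is fixed by a given relation: G < N; N < S; S < R; R < K; K < M; M < F; F < H; H < J; J < L; L < P; P < Q. Chaining them end to end gives the full order.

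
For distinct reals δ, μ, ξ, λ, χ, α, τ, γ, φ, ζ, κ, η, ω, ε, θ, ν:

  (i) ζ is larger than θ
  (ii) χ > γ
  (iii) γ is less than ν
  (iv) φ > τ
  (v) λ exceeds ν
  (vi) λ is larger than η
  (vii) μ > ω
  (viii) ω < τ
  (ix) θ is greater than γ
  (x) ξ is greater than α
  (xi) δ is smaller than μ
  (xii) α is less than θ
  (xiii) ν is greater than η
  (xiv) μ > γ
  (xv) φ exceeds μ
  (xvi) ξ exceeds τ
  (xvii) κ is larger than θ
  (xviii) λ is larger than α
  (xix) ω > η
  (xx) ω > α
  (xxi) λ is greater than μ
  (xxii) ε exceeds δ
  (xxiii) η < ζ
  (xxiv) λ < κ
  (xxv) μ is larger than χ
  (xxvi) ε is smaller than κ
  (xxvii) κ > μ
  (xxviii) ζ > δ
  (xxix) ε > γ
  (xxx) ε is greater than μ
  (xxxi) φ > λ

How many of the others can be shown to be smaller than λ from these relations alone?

Directly below λ: η, ν, α, μ.
One step further: δ, γ, ω, χ (8 so far).
No other element is forced below λ by the given relations, so the count is 8.

8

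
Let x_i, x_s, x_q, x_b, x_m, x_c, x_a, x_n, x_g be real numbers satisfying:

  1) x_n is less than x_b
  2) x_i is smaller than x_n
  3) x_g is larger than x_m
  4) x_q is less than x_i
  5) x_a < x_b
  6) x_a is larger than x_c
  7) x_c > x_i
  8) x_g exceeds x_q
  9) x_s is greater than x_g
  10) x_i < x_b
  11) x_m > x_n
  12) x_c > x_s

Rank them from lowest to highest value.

Each adjacent pair is fixed by a given relation: x_q < x_i; x_i < x_n; x_n < x_m; x_m < x_g; x_g < x_s; x_s < x_c; x_c < x_a; x_a < x_b. Chaining them end to end gives the full order.

x_q < x_i < x_n < x_m < x_g < x_s < x_c < x_a < x_b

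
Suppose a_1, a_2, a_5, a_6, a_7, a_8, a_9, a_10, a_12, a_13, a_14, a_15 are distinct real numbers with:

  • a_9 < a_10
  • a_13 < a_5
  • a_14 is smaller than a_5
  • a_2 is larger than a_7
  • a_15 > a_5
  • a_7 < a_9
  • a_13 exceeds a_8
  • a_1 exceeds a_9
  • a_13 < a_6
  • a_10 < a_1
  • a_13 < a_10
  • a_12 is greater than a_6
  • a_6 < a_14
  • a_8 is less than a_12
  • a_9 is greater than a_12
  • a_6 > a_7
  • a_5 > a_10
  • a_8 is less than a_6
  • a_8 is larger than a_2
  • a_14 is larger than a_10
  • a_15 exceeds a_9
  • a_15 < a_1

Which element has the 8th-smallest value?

The consecutive relations fix a unique order: a_7 < a_2 < a_8 < a_13 < a_6 < a_12 < a_9 < a_10 < a_14 < a_5 < a_15 < a_1.
The 8th smallest is a_10.

a_10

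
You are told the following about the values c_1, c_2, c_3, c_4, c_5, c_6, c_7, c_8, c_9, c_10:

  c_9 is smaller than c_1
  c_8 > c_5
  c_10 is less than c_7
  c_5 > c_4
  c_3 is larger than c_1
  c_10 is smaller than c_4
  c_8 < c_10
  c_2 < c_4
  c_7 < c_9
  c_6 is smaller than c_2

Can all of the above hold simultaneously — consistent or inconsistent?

Chaining the given relations yields c_4 < c_5 < c_8 < c_10, so c_4 < c_10. But one relation states c_10 < c_4. These cannot both hold.

inconsistent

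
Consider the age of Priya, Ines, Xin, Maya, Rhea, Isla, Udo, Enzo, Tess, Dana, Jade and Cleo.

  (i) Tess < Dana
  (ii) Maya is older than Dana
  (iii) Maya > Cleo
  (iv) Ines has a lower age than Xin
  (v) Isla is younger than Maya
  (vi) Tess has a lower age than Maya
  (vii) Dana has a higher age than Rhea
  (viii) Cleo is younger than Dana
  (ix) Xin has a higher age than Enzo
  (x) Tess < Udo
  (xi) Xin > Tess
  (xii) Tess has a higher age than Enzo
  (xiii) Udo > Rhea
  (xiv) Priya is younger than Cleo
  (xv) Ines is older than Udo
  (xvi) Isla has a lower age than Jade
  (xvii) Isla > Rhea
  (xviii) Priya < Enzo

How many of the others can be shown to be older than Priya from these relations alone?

8

Directly above Priya: Cleo, Enzo.
One step further: Tess, Dana, Xin, Maya (6 so far).
One step further: Udo (7 so far).
One step further: Ines (8 so far).
No other element is forced above Priya by the given relations, so the count is 8.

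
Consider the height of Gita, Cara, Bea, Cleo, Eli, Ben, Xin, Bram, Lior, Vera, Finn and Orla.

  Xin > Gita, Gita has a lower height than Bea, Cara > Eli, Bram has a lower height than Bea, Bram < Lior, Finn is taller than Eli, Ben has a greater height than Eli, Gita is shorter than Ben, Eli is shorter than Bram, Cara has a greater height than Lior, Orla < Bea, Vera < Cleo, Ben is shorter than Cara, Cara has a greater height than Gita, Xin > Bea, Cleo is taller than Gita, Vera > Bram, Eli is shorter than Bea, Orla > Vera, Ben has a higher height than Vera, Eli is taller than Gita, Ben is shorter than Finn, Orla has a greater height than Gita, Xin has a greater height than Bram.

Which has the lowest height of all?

Eli is not least since Gita < Eli; Bram is not least since Eli < Bram; Vera is not least since Bram < Vera; Orla is not least since Vera < Orla; Lior is not least since Bram < Lior; Bea is not least since Orla < Bea; Ben is not least since Vera < Ben; Cleo is not least since Gita < Cleo; Finn is not least since Eli < Finn; Xin is not least since Gita < Xin; Cara is not least since Gita < Cara.
Only Gita has nothing below it, so Gita is the lowest height.

Gita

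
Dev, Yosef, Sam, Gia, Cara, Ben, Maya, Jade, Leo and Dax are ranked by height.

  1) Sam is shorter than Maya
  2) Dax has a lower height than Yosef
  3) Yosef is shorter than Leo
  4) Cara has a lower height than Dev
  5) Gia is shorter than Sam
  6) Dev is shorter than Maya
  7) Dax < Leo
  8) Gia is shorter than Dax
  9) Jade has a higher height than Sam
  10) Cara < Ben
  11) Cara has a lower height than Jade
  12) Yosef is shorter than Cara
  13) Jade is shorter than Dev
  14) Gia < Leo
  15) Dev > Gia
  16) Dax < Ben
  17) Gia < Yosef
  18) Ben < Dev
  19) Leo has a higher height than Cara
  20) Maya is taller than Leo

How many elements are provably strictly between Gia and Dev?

The relations place Gia below Dev. An element lies strictly between them when it is forced above Gia and also forced below Dev.
Above Gia: {Dax, Yosef, Cara, Ben, Sam, Leo, Jade, Maya}. Below Dev: {Dax, Yosef, Cara, Ben, Sam, Jade}.
Intersection: {Dax, Yosef, Cara, Ben, Sam, Jade} — 6.

6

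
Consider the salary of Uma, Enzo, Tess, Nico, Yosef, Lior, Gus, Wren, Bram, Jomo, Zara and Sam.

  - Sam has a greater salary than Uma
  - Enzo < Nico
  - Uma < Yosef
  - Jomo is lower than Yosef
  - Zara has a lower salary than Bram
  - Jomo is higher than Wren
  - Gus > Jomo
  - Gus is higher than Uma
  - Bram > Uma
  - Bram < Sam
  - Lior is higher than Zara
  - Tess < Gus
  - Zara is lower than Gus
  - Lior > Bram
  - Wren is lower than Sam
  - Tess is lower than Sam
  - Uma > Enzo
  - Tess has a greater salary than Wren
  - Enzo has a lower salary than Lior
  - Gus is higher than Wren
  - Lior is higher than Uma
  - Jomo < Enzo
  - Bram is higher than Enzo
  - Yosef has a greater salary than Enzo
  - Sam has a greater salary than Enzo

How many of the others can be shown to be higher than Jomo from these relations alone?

The elements the relations force above Jomo are Enzo, Uma, Gus, Nico, Bram, Sam, Yosef, Lior — no chain reaches any other.
That is 8.

8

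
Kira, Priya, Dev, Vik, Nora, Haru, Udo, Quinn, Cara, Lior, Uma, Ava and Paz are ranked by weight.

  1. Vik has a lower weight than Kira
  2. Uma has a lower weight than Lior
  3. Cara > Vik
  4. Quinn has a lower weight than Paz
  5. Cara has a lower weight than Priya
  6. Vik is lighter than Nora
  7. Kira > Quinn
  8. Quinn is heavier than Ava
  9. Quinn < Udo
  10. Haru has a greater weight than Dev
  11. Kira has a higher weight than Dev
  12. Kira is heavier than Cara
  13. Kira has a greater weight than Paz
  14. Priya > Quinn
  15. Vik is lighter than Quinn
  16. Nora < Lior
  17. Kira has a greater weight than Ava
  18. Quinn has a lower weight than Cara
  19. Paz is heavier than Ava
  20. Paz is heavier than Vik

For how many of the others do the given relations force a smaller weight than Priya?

From Priya the given relations immediately reach Quinn, Cara.
From those, Vik, Ava — 4 in total.
Nothing else is reachable below Priya; 4 in all.

4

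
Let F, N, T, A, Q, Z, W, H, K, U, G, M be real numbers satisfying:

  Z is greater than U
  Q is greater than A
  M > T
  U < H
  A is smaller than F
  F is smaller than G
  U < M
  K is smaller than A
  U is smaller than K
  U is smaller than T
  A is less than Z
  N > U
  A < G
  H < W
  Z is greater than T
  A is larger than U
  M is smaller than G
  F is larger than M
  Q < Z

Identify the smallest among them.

U

H is not least since U < H; T is not least since U < T; N is not least since U < N; W is not least since H < W; K is not least since U < K; M is not least since U < M; A is not least since K < A; F is not least since M < F; G is not least since F < G; Q is not least since A < Q; Z is not least since T < Z.
Only U has nothing below it, so U is the smallest.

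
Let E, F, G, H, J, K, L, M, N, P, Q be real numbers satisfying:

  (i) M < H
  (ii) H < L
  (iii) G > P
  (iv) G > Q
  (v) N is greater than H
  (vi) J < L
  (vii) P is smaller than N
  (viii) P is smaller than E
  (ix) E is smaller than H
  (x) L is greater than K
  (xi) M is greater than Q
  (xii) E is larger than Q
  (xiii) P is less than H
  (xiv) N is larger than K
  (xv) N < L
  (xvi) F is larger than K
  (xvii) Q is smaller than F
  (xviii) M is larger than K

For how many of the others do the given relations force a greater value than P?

Directly above P: E, H, N, G.
One step further: L (5 so far).
Nothing else is reachable above P; 5 in all.

5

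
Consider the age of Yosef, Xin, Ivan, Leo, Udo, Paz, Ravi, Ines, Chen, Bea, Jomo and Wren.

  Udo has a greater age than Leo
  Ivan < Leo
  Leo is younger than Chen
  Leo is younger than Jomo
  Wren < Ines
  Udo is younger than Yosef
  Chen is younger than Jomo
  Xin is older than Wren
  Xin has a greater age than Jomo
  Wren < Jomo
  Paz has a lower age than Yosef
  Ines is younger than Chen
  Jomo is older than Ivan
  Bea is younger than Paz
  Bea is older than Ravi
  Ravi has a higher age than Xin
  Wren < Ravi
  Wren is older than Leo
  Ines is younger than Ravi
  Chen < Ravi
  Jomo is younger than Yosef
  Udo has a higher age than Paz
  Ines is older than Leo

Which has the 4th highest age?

The consecutive relations fix a unique order: Ivan < Leo < Wren < Ines < Chen < Jomo < Xin < Ravi < Bea < Paz < Udo < Yosef.
Counting 4 from the largest end gives Bea.

Bea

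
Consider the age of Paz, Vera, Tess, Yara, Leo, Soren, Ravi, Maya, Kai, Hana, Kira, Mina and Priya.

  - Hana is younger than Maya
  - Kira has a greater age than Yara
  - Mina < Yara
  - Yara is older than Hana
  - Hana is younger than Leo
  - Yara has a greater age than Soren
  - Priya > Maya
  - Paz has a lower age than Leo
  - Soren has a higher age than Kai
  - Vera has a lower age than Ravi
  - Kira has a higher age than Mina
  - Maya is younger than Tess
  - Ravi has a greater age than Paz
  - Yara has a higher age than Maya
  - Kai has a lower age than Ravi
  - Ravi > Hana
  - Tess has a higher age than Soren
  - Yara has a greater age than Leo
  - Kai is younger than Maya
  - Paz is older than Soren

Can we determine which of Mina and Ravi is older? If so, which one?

undetermined

Following every chain through Mina: above Mina we get Yara, Kira.
Ravi is not reached, and no chain runs the other way from Ravi to Mina.
So the given relations leave the order of Mina and Ravi undetermined.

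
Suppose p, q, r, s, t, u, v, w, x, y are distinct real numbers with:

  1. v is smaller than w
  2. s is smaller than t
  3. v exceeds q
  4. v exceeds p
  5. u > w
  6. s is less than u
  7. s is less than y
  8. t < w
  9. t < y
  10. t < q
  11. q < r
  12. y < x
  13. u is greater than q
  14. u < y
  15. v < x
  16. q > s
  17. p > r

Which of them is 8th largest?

q

The consecutive relations fix a unique order: s < t < q < r < p < v < w < u < y < x.
Counting 8 from the largest end gives q.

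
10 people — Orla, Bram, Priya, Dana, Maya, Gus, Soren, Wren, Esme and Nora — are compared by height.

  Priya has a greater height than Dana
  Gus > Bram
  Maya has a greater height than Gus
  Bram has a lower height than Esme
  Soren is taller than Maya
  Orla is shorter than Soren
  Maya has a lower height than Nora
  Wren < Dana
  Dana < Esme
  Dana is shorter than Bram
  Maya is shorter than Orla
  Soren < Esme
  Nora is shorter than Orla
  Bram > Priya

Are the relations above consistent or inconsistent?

consistent

Every relation is compatible with Wren < Dana < Priya < Bram < Gus < Maya < Nora < Orla < Soren < Esme; the set is consistent.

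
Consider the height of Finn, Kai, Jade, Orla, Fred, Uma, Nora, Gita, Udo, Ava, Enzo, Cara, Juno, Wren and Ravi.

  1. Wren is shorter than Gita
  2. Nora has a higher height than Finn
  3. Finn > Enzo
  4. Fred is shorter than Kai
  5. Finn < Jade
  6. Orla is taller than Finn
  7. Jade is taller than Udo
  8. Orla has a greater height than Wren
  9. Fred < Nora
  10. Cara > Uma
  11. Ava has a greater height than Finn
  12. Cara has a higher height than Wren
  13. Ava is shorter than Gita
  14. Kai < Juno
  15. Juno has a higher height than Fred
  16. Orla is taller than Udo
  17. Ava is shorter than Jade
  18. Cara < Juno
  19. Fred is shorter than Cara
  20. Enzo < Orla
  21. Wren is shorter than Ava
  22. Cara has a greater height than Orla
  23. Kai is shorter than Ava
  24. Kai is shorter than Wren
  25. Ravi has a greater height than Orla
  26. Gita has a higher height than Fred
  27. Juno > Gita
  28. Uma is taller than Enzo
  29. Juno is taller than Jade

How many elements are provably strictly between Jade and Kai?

Chaining upward from Kai reaches: Wren, Ava, Gita, Orla, Ravi, Cara, Juno.
Chaining downward from Jade reaches: Enzo, Udo, Fred, Finn, Wren, Ava.
Strictly between Kai and Jade are those in both lists: Wren, Ava — 2 elements.

2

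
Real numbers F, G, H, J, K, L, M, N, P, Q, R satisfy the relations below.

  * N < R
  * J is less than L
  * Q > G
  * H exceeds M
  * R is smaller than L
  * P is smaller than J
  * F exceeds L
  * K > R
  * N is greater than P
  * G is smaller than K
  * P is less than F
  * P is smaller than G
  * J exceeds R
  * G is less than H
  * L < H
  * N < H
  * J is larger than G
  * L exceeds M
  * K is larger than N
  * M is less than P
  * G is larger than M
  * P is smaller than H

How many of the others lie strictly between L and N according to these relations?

2

The relations place N below L. An element lies strictly between them when it is forced above N and also forced below L.
Above N: {R, J, K, F, H}. Below L: {M, P, G, R, J}.
Intersection: {R, J} — 2.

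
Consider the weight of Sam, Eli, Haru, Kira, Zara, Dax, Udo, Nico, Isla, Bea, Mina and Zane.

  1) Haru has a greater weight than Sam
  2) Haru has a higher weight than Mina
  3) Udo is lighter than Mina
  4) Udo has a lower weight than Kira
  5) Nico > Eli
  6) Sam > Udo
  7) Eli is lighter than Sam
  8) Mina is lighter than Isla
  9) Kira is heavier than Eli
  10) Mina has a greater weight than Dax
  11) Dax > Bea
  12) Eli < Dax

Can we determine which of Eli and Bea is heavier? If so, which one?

Following every chain through Eli: above Eli we get Nico, Dax, Mina, Sam, Isla, Haru, Kira.
Bea is not reached, and no chain runs the other way from Bea to Eli.
So the given relations leave the order of Eli and Bea undetermined.

undetermined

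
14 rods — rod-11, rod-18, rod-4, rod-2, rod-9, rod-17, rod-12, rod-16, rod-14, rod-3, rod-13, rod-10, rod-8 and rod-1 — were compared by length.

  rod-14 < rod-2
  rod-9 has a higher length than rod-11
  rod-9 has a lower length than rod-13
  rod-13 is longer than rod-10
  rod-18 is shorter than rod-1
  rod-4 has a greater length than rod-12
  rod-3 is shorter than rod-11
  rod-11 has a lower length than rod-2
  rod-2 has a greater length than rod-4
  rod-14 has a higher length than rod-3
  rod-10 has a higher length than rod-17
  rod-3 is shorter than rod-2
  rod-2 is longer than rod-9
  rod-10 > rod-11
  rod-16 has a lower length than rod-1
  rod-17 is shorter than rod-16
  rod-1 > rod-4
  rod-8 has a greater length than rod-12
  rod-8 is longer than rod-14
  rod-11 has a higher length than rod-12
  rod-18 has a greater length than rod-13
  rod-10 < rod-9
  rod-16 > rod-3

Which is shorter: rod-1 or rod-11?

rod-11

The relevant relations are rod-11 < rod-10; rod-10 < rod-9; rod-9 < rod-13; rod-13 < rod-18; rod-18 < rod-1.
Chaining these gives rod-11 < rod-10 < rod-9 < rod-13 < rod-18 < rod-1.
So rod-11 < rod-1; rod-11 is the shorter of the two.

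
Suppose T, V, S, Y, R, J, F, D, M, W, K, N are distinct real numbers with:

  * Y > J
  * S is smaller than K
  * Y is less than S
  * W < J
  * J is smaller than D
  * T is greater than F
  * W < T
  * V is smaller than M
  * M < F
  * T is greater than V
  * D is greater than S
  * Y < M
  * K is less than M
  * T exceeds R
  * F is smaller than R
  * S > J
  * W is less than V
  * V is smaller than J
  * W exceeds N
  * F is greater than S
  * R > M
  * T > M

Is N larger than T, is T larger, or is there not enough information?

T

N < W and W < V give N < V.
With V < J: N < W < V < J.
With J < Y: N < W < V < J < Y.
With Y < S: N < W < V < J < Y < S.
Then S < K extends the chain to K.
Then K < M extends the chain to M.
Then M < F extends the chain to F.
With F < R: N < W < V < J < Y < S < K < M < F < R.
Then R < T extends the chain to T.
So T is larger.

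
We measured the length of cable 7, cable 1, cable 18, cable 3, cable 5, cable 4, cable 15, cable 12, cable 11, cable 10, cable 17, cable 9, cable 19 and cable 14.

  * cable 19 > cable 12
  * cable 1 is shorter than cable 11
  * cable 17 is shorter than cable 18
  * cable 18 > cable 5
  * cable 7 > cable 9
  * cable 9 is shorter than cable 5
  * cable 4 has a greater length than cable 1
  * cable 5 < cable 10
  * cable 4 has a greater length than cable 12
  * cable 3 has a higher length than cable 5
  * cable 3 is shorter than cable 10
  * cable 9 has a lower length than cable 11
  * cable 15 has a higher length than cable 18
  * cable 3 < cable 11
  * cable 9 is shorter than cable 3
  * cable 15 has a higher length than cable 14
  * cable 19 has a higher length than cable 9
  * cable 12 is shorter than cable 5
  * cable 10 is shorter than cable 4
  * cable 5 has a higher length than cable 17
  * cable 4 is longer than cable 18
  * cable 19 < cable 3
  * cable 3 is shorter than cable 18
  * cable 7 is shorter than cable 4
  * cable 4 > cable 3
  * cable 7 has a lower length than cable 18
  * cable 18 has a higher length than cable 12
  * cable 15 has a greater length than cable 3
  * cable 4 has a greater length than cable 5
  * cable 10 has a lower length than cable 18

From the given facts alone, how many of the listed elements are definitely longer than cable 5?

6

From cable 5 the given relations immediately reach cable 3, cable 10, cable 18, cable 4.
From those, cable 11, cable 15 — 6 in total.
No other element is forced above cable 5 by the given relations, so the count is 6.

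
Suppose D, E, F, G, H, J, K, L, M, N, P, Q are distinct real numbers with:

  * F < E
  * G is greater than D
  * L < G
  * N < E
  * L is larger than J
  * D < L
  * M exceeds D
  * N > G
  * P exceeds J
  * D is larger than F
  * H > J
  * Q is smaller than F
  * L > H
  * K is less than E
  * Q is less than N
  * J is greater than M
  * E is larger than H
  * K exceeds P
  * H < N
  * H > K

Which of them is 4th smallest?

M

The consecutive relations fix a unique order: Q < F < D < M < J < P < K < H < L < G < N < E.
The 4th smallest is M.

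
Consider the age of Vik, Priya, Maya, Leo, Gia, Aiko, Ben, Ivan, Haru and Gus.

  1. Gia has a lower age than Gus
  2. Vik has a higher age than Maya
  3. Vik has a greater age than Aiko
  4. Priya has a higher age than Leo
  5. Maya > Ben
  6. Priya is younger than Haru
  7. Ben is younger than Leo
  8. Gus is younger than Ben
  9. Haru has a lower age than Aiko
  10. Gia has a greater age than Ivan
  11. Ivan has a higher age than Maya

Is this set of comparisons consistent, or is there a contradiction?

inconsistent

Chaining the given relations yields Maya < Ivan < Gia < Gus < Ben, so Maya < Ben. But one relation states Ben < Maya. These cannot both hold.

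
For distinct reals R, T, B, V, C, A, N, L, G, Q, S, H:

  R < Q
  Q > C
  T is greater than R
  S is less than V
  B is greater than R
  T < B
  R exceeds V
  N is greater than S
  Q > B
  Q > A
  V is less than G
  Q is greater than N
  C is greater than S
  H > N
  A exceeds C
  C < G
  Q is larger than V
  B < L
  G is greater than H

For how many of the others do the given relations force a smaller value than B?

4

From B the given relations immediately reach R, T.
From those, V — 3 in total.
From those, S — 4 in total.
Nothing else is reachable below B; 4 in all.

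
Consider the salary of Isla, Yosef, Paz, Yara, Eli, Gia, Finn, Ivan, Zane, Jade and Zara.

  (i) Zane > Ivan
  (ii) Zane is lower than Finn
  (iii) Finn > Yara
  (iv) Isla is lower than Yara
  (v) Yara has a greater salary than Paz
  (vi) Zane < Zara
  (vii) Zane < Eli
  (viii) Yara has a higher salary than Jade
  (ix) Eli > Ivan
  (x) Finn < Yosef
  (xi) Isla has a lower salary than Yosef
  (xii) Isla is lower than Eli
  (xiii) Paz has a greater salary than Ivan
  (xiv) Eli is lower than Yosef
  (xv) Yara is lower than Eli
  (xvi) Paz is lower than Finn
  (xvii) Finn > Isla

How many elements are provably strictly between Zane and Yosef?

2

Chaining upward from Zane reaches: Eli, Finn, Zara.
Chaining downward from Yosef reaches: Ivan, Jade, Paz, Isla, Yara, Eli, Finn.
Strictly between Zane and Yosef are those in both lists: Eli, Finn — 2 elements.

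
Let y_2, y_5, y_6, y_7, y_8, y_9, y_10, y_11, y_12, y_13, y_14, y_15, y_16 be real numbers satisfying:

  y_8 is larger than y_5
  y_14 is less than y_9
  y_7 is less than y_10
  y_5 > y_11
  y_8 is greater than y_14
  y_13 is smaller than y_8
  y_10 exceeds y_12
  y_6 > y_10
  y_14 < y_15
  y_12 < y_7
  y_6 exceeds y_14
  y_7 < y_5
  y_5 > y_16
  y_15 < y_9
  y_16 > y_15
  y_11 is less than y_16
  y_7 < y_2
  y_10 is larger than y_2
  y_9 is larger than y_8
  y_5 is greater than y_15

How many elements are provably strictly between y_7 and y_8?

1

Chaining upward from y_7 reaches: y_2, y_10, y_6, y_5, y_9.
Chaining downward from y_8 reaches: y_12, y_14, y_15, y_13, y_11, y_16, y_5.
Strictly between y_7 and y_8 are those in both lists: y_5 — 1 element.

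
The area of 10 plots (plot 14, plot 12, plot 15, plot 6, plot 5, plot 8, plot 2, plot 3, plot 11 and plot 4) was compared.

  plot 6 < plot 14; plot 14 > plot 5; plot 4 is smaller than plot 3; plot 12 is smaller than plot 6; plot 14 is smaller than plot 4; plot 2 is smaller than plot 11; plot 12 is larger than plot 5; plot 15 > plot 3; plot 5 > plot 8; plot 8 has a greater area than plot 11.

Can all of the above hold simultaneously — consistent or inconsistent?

Every relation is compatible with plot 2 < plot 11 < plot 8 < plot 5 < plot 12 < plot 6 < plot 14 < plot 4 < plot 3 < plot 15; the set is consistent.

consistent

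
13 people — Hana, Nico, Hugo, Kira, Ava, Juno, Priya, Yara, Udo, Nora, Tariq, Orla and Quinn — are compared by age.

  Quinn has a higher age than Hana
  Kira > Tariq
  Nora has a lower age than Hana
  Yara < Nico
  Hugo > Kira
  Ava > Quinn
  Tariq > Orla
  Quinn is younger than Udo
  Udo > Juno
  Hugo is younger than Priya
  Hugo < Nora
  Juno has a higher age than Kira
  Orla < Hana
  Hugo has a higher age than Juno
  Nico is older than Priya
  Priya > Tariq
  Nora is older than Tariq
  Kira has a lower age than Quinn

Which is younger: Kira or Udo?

Kira

The relevant relations are Kira < Juno; Juno < Hugo; Hugo < Nora; Nora < Hana; Hana < Quinn; Quinn < Udo.
Chaining these gives Kira < Juno < Hugo < Nora < Hana < Quinn < Udo.
So Kira < Udo; Kira is the younger of the two.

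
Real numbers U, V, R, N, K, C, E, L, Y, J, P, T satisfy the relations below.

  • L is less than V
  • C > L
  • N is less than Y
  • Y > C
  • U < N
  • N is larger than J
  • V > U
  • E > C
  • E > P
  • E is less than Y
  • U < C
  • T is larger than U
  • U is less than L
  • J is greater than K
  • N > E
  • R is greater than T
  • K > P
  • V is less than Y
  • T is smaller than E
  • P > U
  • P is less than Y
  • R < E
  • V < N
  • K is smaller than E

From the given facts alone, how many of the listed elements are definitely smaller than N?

10

Directly below N: U, V, E, J.
One step further: L, T, R, P, K, C (10 so far).
No other element is forced below N by the given relations, so the count is 10.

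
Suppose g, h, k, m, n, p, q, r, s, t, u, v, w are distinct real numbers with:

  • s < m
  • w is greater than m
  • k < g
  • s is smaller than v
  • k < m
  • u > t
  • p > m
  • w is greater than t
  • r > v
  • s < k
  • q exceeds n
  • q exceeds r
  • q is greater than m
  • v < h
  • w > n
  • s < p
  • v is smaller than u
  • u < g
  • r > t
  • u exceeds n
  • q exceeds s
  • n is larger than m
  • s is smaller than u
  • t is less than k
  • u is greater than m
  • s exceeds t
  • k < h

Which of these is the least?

t

s is not least since t < s; k is not least since t < k; v is not least since s < v; m is not least since k < m; p is not least since m < p; r is not least since v < r; n is not least since m < n; w is not least since t < w; q is not least since m < q; u is not least since v < u; g is not least since k < g; h is not least since v < h.
Only t has nothing below it, so t is the least.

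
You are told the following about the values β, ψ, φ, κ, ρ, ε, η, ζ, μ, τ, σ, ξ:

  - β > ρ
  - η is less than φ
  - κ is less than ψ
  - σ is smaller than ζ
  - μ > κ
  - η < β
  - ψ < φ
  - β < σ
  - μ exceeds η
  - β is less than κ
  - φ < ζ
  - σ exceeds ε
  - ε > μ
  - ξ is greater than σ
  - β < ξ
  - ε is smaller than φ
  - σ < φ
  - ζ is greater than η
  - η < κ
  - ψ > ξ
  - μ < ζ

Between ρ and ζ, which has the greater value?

The relevant relations are ρ < β; β < κ; κ < μ; μ < ε; ε < σ; σ < ξ; ξ < ψ; ψ < φ; φ < ζ.
Together: ρ < β < κ < μ < ε < σ < ξ < ψ < φ < ζ.
So ρ < ζ; ζ is the larger of the two.

ζ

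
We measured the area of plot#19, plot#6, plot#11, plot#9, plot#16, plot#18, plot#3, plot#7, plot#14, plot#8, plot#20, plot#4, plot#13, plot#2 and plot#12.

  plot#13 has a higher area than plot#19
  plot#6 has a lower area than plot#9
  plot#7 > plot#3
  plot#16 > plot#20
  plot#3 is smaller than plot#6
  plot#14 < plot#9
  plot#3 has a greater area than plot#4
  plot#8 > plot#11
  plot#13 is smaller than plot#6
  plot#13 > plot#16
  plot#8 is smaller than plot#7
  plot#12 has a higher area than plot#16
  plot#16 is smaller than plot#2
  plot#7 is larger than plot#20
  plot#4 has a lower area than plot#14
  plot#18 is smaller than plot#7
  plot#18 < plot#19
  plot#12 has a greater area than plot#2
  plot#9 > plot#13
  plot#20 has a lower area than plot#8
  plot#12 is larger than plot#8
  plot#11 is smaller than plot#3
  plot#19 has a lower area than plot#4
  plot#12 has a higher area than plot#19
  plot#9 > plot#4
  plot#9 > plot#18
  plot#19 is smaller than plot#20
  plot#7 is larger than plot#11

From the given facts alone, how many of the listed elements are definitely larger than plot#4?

5

Directly above plot#4: plot#14, plot#3, plot#9.
One step further: plot#7, plot#6 (5 so far).
No other element is forced above plot#4 by the given relations, so the count is 5.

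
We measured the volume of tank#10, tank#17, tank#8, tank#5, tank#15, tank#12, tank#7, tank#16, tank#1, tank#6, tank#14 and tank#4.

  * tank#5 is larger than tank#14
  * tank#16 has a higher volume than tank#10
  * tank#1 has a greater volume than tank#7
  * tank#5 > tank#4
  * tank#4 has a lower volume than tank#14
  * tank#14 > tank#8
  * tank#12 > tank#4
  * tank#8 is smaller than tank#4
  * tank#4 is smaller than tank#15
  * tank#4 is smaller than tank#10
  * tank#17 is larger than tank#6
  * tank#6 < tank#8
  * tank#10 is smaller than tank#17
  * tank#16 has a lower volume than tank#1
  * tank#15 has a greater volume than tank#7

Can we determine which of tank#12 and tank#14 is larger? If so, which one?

Following every chain through tank#14: above tank#14 we get tank#5; below tank#14 we get tank#6, tank#8, tank#4.
tank#12 is not reached, and no chain runs the other way from tank#12 to tank#14.
So the given relations leave the order of tank#14 and tank#12 undetermined.

undetermined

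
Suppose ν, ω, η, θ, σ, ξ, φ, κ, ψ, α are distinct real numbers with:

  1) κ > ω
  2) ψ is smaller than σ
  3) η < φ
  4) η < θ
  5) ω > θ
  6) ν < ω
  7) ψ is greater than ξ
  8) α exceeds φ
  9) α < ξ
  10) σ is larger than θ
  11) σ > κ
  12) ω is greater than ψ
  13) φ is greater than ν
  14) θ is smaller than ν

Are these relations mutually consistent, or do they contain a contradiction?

consistent

Every relation is compatible with η < θ < ν < φ < α < ξ < ψ < ω < κ < σ; the set is consistent.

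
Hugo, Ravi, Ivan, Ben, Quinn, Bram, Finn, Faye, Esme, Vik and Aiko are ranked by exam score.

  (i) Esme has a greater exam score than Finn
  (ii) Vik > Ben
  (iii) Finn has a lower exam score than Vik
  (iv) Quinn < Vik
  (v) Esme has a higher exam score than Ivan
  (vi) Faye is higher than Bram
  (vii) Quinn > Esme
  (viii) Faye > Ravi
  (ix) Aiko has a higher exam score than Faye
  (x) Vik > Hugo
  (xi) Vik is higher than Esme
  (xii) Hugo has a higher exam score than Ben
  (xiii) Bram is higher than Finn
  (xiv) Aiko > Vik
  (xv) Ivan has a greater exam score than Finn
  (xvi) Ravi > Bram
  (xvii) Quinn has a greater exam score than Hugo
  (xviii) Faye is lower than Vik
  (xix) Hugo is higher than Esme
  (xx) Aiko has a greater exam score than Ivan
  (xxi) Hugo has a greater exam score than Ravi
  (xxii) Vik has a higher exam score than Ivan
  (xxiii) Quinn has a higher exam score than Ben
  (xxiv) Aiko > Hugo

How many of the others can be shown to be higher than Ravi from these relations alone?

Directly above Ravi: Faye, Hugo.
One step further: Quinn, Vik, Aiko (5 so far).
Nothing else is reachable above Ravi; 5 in all.

5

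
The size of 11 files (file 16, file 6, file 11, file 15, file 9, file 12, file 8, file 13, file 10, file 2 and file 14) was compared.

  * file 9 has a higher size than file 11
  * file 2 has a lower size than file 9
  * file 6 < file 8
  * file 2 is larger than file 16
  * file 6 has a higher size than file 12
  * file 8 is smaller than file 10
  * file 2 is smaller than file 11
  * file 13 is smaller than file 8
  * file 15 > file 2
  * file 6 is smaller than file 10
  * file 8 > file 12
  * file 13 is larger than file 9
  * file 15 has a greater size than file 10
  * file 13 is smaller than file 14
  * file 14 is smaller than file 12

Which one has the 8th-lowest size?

file 6

The consecutive relations fix a unique order: file 16 < file 2 < file 11 < file 9 < file 13 < file 14 < file 12 < file 6 < file 8 < file 10 < file 15.
Counting 8 from the smallest end gives file 6.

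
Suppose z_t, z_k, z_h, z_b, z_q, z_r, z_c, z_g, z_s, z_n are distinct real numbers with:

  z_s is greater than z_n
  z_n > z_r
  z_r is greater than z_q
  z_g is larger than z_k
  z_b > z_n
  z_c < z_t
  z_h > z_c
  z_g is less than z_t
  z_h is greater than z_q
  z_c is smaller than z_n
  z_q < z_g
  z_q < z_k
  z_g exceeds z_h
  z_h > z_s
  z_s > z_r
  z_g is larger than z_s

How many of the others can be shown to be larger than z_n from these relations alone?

5

The elements the relations force above z_n are z_s, z_h, z_b, z_g, z_t — no chain reaches any other.
That is 5.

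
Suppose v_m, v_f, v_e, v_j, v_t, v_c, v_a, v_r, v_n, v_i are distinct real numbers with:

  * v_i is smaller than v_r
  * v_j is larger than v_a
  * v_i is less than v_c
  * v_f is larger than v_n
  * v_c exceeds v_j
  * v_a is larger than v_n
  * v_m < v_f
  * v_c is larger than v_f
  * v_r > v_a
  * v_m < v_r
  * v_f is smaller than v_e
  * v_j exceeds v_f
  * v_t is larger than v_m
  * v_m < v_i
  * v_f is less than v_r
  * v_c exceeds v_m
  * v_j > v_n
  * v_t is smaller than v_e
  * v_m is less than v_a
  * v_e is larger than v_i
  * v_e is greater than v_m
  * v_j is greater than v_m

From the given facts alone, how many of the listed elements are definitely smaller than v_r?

5

The elements the relations force below v_r are v_n, v_m, v_i, v_f, v_a — no chain reaches any other.
That is 5.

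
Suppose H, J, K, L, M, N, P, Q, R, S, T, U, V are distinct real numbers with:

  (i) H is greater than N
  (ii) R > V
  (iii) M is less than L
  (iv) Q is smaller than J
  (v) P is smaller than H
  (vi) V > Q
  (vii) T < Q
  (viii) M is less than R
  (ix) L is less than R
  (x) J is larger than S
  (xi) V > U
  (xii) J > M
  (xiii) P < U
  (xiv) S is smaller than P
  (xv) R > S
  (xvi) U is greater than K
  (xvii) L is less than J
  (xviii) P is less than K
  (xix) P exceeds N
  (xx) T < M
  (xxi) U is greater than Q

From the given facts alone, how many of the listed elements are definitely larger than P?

5

From P the given relations immediately reach K, H, U.
From those, V — 4 in total.
From those, R — 5 in total.
Nothing else is reachable above P; 5 in all.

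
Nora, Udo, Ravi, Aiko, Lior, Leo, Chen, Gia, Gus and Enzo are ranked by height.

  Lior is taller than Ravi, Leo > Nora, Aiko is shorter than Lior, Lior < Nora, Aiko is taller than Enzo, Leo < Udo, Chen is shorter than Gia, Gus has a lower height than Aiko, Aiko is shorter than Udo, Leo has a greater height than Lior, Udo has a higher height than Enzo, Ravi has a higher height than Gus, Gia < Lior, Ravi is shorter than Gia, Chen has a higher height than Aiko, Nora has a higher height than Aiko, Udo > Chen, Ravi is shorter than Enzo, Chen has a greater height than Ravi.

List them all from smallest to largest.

Gus < Ravi < Enzo < Aiko < Chen < Gia < Lior < Nora < Leo < Udo

Each adjacent pair is fixed by a given relation: Gus < Ravi; Ravi < Enzo; Enzo < Aiko; Aiko < Chen; Chen < Gia; Gia < Lior; Lior < Nora; Nora < Leo; Leo < Udo. Chaining them end to end gives the full order.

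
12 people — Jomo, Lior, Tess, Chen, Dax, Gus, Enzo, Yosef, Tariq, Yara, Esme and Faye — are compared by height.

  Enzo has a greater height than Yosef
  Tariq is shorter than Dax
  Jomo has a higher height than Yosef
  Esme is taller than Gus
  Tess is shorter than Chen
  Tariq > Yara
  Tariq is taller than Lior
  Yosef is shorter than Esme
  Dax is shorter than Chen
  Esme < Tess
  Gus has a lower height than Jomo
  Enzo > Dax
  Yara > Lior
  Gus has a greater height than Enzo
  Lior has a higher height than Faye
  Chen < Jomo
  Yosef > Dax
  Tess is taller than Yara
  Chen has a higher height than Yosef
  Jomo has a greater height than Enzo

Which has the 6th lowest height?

Yosef

The consecutive relations fix a unique order: Faye < Lior < Yara < Tariq < Dax < Yosef < Enzo < Gus < Esme < Tess < Chen < Jomo.
The 6th smallest is Yosef.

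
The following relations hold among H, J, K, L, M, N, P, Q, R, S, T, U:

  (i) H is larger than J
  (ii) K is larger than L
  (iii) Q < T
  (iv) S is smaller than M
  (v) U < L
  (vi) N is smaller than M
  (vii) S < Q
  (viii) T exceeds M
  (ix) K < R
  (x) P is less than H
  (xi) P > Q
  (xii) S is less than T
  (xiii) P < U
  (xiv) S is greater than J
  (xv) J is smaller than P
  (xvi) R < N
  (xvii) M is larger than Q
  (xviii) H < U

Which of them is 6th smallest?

U

Piecing the relations together gives one ordering: J < S < Q < P < H < U < L < K < R < N < M < T.
The 6th smallest is U.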